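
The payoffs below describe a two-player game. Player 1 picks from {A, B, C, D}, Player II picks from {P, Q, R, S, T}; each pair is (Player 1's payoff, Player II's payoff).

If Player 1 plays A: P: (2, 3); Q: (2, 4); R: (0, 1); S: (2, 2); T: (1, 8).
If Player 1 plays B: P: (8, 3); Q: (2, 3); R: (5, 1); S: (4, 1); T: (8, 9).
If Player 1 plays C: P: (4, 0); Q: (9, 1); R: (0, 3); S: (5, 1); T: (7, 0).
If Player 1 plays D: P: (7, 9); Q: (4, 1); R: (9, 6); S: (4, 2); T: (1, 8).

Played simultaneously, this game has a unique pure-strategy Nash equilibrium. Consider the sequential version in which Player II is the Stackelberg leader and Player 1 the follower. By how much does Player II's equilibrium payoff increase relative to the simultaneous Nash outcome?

0

Work backward from Player 1's decision.
- P: BR = B, leader payoff 3.
- Q: BR = C, leader payoff 1.
- R: BR = D, leader payoff 6.
- S: BR = C, leader payoff 1.
- T: BR = B, leader payoff 9.
Player II's induced payoffs are 3, 1, 6, 1, 9, so Player II commits to T. Subgame-perfect outcome: (B, T) with payoffs (8, 9).
Under simultaneous play:
Player 1's best replies: P→B; Q→C; R→D; S→C; T→B.
Player II's best replies: A→T; B→T; C→R; D→P.
Only (B, T) has each player best-responding; Nash payoffs (8, 9).
Player II's commitment gain: 9 − 9 = 0.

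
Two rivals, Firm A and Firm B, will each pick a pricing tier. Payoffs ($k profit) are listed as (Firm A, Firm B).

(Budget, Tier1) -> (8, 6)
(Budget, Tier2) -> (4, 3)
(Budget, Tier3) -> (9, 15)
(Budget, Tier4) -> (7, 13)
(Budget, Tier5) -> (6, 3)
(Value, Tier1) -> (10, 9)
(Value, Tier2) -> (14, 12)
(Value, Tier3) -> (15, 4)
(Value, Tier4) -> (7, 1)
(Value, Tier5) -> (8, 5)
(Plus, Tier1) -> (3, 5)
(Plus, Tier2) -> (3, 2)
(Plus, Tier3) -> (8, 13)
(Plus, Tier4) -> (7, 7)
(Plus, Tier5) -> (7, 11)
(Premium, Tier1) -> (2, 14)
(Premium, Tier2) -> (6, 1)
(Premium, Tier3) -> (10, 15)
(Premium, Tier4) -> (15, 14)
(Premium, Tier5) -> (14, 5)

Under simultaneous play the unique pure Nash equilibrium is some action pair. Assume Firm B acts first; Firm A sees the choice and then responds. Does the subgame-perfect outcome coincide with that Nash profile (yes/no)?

Backward induction with Firm B moving first.
- Tier1: Firm A compares 8, 10, 3, 2 and picks Value; Firm B would get 9.
- Tier2: Firm A compares 4, 14, 3, 6 and picks Value; Firm B would get 12.
- Tier3: Firm A compares 9, 15, 8, 10 and picks Value; Firm B would get 4.
- Tier4: Firm A compares 7, 7, 7, 15 and picks Premium; Firm B would get 14.
- Tier5: Firm A compares 6, 8, 7, 14 and picks Premium; Firm B would get 5.
Maximizing over 9, 12, 4, 14, 5, Firm B chooses Tier4. Subgame-perfect outcome: (Premium, Tier4) with payoffs (15, 14).
Under simultaneous play:
Firm A's best replies: Tier1→Value; Tier2→Value; Tier3→Value; Tier4→Premium; Tier5→Premium.
Firm B's best replies: Budget→Tier3; Value→Tier2; Plus→Tier3; Premium→Tier3.
Only (Value, Tier2) has each player best-responding; Nash payoffs (14, 12).
Sequential outcome (Premium, Tier4) differs from the Nash profile (Value, Tier2).

no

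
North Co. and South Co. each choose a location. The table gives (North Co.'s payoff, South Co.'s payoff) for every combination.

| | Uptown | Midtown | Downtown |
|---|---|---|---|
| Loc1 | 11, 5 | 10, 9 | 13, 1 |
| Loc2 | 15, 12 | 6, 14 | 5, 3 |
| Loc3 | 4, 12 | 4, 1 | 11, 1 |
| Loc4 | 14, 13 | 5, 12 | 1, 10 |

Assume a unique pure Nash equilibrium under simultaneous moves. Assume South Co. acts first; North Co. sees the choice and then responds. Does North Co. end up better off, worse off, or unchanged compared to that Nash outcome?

better off

North Co. best-responds to each possible South Co. move:
- Uptown: BR = Loc2, leader payoff 12.
- Midtown: BR = Loc1, leader payoff 9.
- Downtown: BR = Loc1, leader payoff 1.
Maximizing over 12, 9, 1, South Co. chooses Uptown. Subgame-perfect outcome: (Loc2, Uptown) with payoffs (15, 12).
Under simultaneous play:
North Co.'s best replies: Uptown→Loc2; Midtown→Loc1; Downtown→Loc1.
South Co.'s best replies: Loc1→Midtown; Loc2→Midtown; Loc3→Uptown; Loc4→Uptown.
The unique mutual best reply is (Loc1, Midtown), giving (10, 9).
North Co. earns 15 sequentially versus 10 at the Nash outcome: better off.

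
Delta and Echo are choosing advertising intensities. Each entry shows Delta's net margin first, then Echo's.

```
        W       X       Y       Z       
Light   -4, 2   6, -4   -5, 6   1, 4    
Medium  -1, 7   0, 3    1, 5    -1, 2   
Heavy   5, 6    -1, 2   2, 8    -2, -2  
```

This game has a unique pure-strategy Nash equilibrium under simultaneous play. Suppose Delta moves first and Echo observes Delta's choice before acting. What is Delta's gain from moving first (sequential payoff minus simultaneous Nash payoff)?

Solve by backward induction (Delta leads).
- Light: BR = Y, leader payoff -5.
- Medium: BR = W, leader payoff -1.
- Heavy: BR = Y, leader payoff 2.
Delta's induced payoffs are -5, -1, 2, so Delta commits to Heavy. Subgame-perfect outcome: (Heavy, Y) with payoffs (2, 8).
Now find the simultaneous Nash equilibrium.
Delta's best replies: W→Heavy; X→Light; Y→Heavy; Z→Light.
Echo's best replies: Light→Y; Medium→W; Heavy→Y.
Only (Heavy, Y) has each player best-responding; Nash payoffs (2, 8).
Delta's commitment gain: 2 − 2 = 0.

0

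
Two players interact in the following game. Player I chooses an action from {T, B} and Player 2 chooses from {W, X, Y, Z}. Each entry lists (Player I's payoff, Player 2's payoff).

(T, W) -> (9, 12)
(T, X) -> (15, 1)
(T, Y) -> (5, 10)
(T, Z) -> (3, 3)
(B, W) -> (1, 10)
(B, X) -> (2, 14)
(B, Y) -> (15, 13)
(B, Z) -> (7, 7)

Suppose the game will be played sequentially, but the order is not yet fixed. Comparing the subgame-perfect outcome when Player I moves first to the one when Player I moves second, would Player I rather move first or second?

If Player I leads: Player 2's best replies are T→W, B→X; Player I's induced payoffs 9, 2; outcome (T, W), payoffs (9, 12).
If Player 2 leads: Player I's best replies are W→T, X→T, Y→B, Z→B; Player 2's induced payoffs 12, 1, 13, 7; outcome (B, Y), payoffs (15, 13).
Player I gets 9 moving first and 15 moving second, so Player I prefers to move second.

second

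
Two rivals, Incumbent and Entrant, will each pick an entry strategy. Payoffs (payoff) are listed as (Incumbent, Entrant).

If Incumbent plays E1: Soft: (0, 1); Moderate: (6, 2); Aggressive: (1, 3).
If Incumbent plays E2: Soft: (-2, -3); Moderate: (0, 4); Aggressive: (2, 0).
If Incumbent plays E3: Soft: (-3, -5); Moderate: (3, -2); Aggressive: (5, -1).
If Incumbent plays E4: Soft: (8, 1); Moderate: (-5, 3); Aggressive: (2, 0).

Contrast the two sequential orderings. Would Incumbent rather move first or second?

If Incumbent leads: Entrant's best replies are E1→Aggressive, E2→Moderate, E3→Aggressive, E4→Moderate; Incumbent's induced payoffs 1, 0, 5, -5; outcome (E3, Aggressive), payoffs (5, -1).
If Entrant leads: Incumbent's best replies are Soft→E4, Moderate→E1, Aggressive→E3; Entrant's induced payoffs 1, 2, -1; outcome (E1, Moderate), payoffs (6, 2).
Incumbent gets 5 moving first and 6 moving second, so Incumbent prefers to move second.

second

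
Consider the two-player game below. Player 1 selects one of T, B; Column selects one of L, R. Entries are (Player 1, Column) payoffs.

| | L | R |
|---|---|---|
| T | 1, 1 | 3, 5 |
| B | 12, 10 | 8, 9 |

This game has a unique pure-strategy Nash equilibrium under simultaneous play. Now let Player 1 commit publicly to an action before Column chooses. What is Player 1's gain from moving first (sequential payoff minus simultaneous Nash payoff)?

Backward induction with Player 1 moving first.
- T → Column plays R (best of 1, 5); Player 1 gets 3.
- B → Column plays L (best of 10, 9); Player 1 gets 12.
Maximizing over 3, 12, Player 1 chooses B. Subgame-perfect outcome: (B, L) with payoffs (12, 10).
Now find the simultaneous Nash equilibrium.
Player 1's best replies: L→B; R→B.
Column's best replies: T→R; B→L.
Only (B, L) has each player best-responding; Nash payoffs (12, 10).
Player 1's commitment gain: 12 − 12 = 0.

0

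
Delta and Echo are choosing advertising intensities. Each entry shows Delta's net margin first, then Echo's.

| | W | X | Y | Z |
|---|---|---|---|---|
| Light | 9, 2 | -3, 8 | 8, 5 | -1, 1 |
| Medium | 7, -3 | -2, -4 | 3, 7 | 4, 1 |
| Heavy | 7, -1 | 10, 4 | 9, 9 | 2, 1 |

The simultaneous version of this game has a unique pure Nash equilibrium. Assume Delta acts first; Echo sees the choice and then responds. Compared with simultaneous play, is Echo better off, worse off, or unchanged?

Work backward from Echo's decision.
- Light: Echo compares 2, 8, 5, 1 and picks X; Delta would get -3.
- Medium: Echo compares -3, -4, 7, 1 and picks Y; Delta would get 3.
- Heavy: Echo compares -1, 4, 9, 1 and picks Y; Delta would get 9.
Among -3, 3, 9, the best is 9 at Heavy. Subgame-perfect outcome: (Heavy, Y) with payoffs (9, 9).
Now find the simultaneous Nash equilibrium.
Delta's best replies: W→Light; X→Heavy; Y→Heavy; Z→Medium.
Echo's best replies: Light→X; Medium→Y; Heavy→Y.
The unique mutual best reply is (Heavy, Y), giving (9, 9).
Echo earns 9 sequentially versus 9 at the Nash outcome: unchanged.

unchanged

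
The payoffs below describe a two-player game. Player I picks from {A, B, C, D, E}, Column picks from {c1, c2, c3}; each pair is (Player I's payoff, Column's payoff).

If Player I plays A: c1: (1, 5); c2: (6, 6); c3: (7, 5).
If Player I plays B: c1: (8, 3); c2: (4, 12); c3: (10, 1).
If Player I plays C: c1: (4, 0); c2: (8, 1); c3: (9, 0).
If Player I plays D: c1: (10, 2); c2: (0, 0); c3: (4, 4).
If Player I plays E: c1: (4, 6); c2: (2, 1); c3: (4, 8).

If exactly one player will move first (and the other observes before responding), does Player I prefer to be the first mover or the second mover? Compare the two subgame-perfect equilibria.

second

If Player I leads: Column's best replies are A→c2, B→c2, C→c2, D→c3, E→c3; Player I's induced payoffs 6, 4, 8, 4, 4; outcome (C, c2), payoffs (8, 1).
If Column leads: Player I's best replies are c1→D, c2→C, c3→B; Column's induced payoffs 2, 1, 1; outcome (D, c1), payoffs (10, 2).
Player I gets 8 moving first and 10 moving second, so Player I prefers to move second.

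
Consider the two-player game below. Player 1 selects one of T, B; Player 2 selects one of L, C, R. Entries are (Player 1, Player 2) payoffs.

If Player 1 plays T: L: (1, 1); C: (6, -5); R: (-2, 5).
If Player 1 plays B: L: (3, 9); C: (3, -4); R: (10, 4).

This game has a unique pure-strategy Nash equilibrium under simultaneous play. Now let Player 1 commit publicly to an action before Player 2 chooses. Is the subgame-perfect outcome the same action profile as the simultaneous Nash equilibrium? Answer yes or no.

yes

Backward induction with Player 1 moving first.
- T → Player 2 plays R (best of 1, -5, 5); Player 1 gets -2.
- B → Player 2 plays L (best of 9, -4, 4); Player 1 gets 3.
Among -2, 3, the best is 3 at B. Subgame-perfect outcome: (B, L) with payoffs (3, 9).
For the simultaneous game, intersect best replies.
Player 1's best replies: L→B; C→T; R→B.
Player 2's best replies: T→R; B→L.
Only (B, L) has each player best-responding; Nash payoffs (3, 9).
Sequential outcome (B, L) coincides with the Nash profile (B, L).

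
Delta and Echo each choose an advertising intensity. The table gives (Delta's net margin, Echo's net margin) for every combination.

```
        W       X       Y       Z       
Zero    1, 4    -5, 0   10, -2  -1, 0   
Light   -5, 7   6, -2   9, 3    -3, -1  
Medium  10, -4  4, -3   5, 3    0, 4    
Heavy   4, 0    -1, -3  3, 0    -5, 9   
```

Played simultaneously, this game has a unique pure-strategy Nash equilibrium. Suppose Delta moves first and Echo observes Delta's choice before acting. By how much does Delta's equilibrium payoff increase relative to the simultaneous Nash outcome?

1

Backward induction with Delta moving first.
- Zero: Echo compares 4, 0, -2, 0 and picks W; Delta would get 1.
- Light: Echo compares 7, -2, 3, -1 and picks W; Delta would get -5.
- Medium: Echo compares -4, -3, 3, 4 and picks Z; Delta would get 0.
- Heavy: Echo compares 0, -3, 0, 9 and picks Z; Delta would get -5.
Among 1, -5, 0, -5, the best is 1 at Zero. Subgame-perfect outcome: (Zero, W) with payoffs (1, 4).
Now find the simultaneous Nash equilibrium.
Delta's best replies: W→Medium; X→Light; Y→Zero; Z→Medium.
Echo's best replies: Zero→W; Light→W; Medium→Z; Heavy→Z.
Only (Medium, Z) has each player best-responding; Nash payoffs (0, 4).
Delta's commitment gain: 1 − 0 = 1.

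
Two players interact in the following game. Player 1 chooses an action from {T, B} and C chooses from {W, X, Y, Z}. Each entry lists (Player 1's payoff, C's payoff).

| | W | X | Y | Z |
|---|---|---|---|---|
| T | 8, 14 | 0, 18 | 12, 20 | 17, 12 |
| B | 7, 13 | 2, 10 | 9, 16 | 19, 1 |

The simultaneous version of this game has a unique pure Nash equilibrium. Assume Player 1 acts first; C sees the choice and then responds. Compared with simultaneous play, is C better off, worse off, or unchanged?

unchanged

C best-responds to each possible Player 1 move:
- T: BR = Y, leader payoff 12.
- B: BR = Y, leader payoff 9.
Among 12, 9, the best is 12 at T. Subgame-perfect outcome: (T, Y) with payoffs (12, 20).
Under simultaneous play:
Player 1's best replies: W→T; X→B; Y→T; Z→B.
C's best replies: T→Y; B→Y.
The unique mutual best reply is (T, Y), giving (12, 20).
C earns 20 sequentially versus 20 at the Nash outcome: unchanged.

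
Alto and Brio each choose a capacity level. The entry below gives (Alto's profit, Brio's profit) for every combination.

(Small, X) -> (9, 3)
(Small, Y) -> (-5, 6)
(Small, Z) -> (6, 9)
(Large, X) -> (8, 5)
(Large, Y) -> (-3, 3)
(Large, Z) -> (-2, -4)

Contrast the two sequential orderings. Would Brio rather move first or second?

first

If Alto leads: Brio's best replies are Small→Z, Large→X; Alto's induced payoffs 6, 8; outcome (Large, X), payoffs (8, 5).
If Brio leads: Alto's best replies are X→Small, Y→Large, Z→Small; Brio's induced payoffs 3, 3, 9; outcome (Small, Z), payoffs (6, 9).
Brio gets 9 moving first and 5 moving second, so Brio prefers to move first.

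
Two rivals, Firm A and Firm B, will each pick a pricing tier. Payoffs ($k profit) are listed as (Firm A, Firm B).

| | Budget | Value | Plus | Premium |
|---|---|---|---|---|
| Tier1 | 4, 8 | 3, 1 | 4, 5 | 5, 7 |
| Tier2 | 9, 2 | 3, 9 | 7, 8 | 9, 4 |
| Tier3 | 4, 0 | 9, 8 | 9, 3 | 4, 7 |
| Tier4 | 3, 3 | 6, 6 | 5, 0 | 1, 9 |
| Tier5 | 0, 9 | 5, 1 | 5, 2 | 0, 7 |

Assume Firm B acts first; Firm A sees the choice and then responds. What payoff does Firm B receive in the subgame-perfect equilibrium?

Firm A best-responds to each possible Firm B move:
- Budget: Firm A compares 4, 9, 4, 3, 0 and picks Tier2; Firm B would get 2.
- Value: Firm A compares 3, 3, 9, 6, 5 and picks Tier3; Firm B would get 8.
- Plus: Firm A compares 4, 7, 9, 5, 5 and picks Tier3; Firm B would get 3.
- Premium: Firm A compares 5, 9, 4, 1, 0 and picks Tier2; Firm B would get 4.
Firm B's induced payoffs are 2, 8, 3, 4, so Firm B commits to Value. Subgame-perfect outcome: (Tier3, Value) with payoffs (9, 8).

8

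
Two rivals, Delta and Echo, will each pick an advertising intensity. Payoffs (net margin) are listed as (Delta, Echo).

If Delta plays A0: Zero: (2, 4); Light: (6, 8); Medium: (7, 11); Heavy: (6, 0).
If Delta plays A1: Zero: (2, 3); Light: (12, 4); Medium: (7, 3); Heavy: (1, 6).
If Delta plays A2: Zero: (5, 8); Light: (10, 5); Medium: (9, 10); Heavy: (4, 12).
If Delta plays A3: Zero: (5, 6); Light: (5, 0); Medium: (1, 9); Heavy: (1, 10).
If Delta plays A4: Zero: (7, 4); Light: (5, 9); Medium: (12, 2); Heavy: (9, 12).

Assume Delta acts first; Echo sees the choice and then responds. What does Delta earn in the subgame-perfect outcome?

Solve by backward induction (Delta leads).
- A0: BR = Medium, leader payoff 7.
- A1: BR = Heavy, leader payoff 1.
- A2: BR = Heavy, leader payoff 4.
- A3: BR = Heavy, leader payoff 1.
- A4: BR = Heavy, leader payoff 9.
Among 7, 1, 4, 1, 9, the best is 9 at A4. Subgame-perfect outcome: (A4, Heavy) with payoffs (9, 12).

9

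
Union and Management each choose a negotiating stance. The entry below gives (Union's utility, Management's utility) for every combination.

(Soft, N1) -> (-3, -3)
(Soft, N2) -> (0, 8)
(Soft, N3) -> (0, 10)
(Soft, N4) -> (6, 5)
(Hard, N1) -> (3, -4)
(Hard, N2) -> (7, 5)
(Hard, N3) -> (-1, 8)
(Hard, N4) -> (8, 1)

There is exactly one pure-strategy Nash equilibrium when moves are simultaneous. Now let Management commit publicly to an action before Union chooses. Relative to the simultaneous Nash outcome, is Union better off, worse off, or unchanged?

Backward induction with Management moving first.
- N1: Union compares -3, 3 and picks Hard; Management would get -4.
- N2: Union compares 0, 7 and picks Hard; Management would get 5.
- N3: Union compares 0, -1 and picks Soft; Management would get 10.
- N4: Union compares 6, 8 and picks Hard; Management would get 1.
Among -4, 5, 10, 1, the best is 10 at N3. Subgame-perfect outcome: (Soft, N3) with payoffs (0, 10).
Under simultaneous play:
Union's best replies: N1→Hard; N2→Hard; N3→Soft; N4→Hard.
Management's best replies: Soft→N3; Hard→N3.
The unique mutual best reply is (Soft, N3), giving (0, 10).
Union earns 0 sequentially versus 0 at the Nash outcome: unchanged.

unchanged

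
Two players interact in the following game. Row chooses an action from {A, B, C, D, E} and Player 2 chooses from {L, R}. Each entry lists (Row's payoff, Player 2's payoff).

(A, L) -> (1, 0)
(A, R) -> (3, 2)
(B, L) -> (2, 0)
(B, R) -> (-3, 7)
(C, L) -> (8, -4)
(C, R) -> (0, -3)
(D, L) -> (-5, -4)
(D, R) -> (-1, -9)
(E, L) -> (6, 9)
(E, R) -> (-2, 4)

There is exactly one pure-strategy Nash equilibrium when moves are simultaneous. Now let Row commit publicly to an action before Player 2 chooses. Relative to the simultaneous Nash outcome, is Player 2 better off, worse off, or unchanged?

Player 2 best-responds to each possible Row move:
- A → Player 2 plays R (best of 0, 2); Row gets 3.
- B → Player 2 plays R (best of 0, 7); Row gets -3.
- C → Player 2 plays R (best of -4, -3); Row gets 0.
- D → Player 2 plays L (best of -4, -9); Row gets -5.
- E → Player 2 plays L (best of 9, 4); Row gets 6.
Maximizing over 3, -3, 0, -5, 6, Row chooses E. Subgame-perfect outcome: (E, L) with payoffs (6, 9).
For the simultaneous game, intersect best replies.
Row's best replies: L→C; R→A.
Player 2's best replies: A→R; B→R; C→R; D→L; E→L.
Only (A, R) has each player best-responding; Nash payoffs (3, 2).
Player 2 earns 9 sequentially versus 2 at the Nash outcome: better off.

better off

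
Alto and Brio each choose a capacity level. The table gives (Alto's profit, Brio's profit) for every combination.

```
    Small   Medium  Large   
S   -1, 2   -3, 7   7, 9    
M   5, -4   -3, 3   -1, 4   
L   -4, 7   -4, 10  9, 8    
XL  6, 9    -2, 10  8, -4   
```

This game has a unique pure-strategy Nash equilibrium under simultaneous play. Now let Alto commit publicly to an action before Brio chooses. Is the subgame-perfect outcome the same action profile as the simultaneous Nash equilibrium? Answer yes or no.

no

Solve by backward induction (Alto leads).
- S → Brio plays Large (best of 2, 7, 9); Alto gets 7.
- M → Brio plays Large (best of -4, 3, 4); Alto gets -1.
- L → Brio plays Medium (best of 7, 10, 8); Alto gets -4.
- XL → Brio plays Medium (best of 9, 10, -4); Alto gets -2.
Maximizing over 7, -1, -4, -2, Alto chooses S. Subgame-perfect outcome: (S, Large) with payoffs (7, 9).
Now find the simultaneous Nash equilibrium.
Alto's best replies: Small→XL; Medium→XL; Large→L.
Brio's best replies: S→Large; M→Large; L→Medium; XL→Medium.
Only (XL, Medium) has each player best-responding; Nash payoffs (-2, 10).
Sequential outcome (S, Large) differs from the Nash profile (XL, Medium).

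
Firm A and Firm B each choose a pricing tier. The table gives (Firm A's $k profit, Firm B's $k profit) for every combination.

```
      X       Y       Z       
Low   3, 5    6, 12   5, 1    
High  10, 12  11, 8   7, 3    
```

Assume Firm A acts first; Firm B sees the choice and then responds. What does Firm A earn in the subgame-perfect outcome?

Backward induction with Firm A moving first.
- Low → Firm B plays Y (best of 5, 12, 1); Firm A gets 6.
- High → Firm B plays X (best of 12, 8, 3); Firm A gets 10.
Among 6, 10, the best is 10 at High. Subgame-perfect outcome: (High, X) with payoffs (10, 12).

10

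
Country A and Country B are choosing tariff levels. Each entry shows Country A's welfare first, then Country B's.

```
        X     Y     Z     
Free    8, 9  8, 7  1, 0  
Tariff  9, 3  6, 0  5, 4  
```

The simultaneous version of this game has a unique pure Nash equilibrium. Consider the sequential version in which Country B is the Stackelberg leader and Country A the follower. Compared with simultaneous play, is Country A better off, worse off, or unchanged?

better off

Work backward from Country A's decision.
- X → Country A plays Tariff (best of 8, 9); Country B gets 3.
- Y → Country A plays Free (best of 8, 6); Country B gets 7.
- Z → Country A plays Tariff (best of 1, 5); Country B gets 4.
Maximizing over 3, 7, 4, Country B chooses Y. Subgame-perfect outcome: (Free, Y) with payoffs (8, 7).
Under simultaneous play:
Country A's best replies: X→Tariff; Y→Free; Z→Tariff.
Country B's best replies: Free→X; Tariff→Z.
The unique mutual best reply is (Tariff, Z), giving (5, 4).
Country A earns 8 sequentially versus 5 at the Nash outcome: better off.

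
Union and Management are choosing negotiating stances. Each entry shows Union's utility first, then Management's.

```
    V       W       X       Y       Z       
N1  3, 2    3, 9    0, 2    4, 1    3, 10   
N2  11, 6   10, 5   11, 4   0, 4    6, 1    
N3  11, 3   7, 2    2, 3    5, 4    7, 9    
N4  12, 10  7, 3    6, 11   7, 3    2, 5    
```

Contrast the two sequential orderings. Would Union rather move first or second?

second

If Union leads: Management's best replies are N1→Z, N2→V, N3→Z, N4→X; Union's induced payoffs 3, 11, 7, 6; outcome (N2, V), payoffs (11, 6).
If Management leads: Union's best replies are V→N4, W→N2, X→N2, Y→N4, Z→N3; Management's induced payoffs 10, 5, 4, 3, 9; outcome (N4, V), payoffs (12, 10).
Union gets 11 moving first and 12 moving second, so Union prefers to move second.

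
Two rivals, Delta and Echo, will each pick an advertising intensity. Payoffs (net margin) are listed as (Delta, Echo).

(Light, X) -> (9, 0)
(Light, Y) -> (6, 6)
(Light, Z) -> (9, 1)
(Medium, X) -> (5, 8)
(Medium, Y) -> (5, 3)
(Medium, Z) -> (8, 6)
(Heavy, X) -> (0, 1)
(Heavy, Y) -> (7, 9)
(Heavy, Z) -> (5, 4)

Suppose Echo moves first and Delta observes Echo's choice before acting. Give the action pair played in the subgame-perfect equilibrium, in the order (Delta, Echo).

Delta best-responds to each possible Echo move:
- X: BR = Light, leader payoff 0.
- Y: BR = Heavy, leader payoff 9.
- Z: BR = Light, leader payoff 1.
Echo's induced payoffs are 0, 9, 1, so Echo commits to Y. Subgame-perfect outcome: (Heavy, Y) with payoffs (7, 9).

(Heavy, Y)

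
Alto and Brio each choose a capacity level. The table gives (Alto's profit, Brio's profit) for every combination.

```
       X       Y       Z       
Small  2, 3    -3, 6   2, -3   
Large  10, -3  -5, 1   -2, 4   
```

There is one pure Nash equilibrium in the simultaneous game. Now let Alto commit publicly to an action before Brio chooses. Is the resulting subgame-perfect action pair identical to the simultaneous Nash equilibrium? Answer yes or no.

Work backward from Brio's decision.
- Small → Brio plays Y (best of 3, 6, -3); Alto gets -3.
- Large → Brio plays Z (best of -3, 1, 4); Alto gets -2.
Alto's induced payoffs are -3, -2, so Alto commits to Large. Subgame-perfect outcome: (Large, Z) with payoffs (-2, 4).
For the simultaneous game, intersect best replies.
Alto's best replies: X→Large; Y→Small; Z→Small.
Brio's best replies: Small→Y; Large→Z.
The unique mutual best reply is (Small, Y), giving (-3, 6).
Sequential outcome (Large, Z) differs from the Nash profile (Small, Y).

no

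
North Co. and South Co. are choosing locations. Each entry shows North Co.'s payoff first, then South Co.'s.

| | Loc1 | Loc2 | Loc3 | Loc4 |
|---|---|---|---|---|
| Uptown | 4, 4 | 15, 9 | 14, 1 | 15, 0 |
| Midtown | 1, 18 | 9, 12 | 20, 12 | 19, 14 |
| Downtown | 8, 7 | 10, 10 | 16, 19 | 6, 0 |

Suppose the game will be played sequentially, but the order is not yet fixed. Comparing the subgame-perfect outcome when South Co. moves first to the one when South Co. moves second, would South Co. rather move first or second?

If North Co. leads: South Co.'s best replies are Uptown→Loc2, Midtown→Loc1, Downtown→Loc3; North Co.'s induced payoffs 15, 1, 16; outcome (Downtown, Loc3), payoffs (16, 19).
If South Co. leads: North Co.'s best replies are Loc1→Downtown, Loc2→Uptown, Loc3→Midtown, Loc4→Midtown; South Co.'s induced payoffs 7, 9, 12, 14; outcome (Midtown, Loc4), payoffs (19, 14).
South Co. gets 14 moving first and 19 moving second, so South Co. prefers to move second.

second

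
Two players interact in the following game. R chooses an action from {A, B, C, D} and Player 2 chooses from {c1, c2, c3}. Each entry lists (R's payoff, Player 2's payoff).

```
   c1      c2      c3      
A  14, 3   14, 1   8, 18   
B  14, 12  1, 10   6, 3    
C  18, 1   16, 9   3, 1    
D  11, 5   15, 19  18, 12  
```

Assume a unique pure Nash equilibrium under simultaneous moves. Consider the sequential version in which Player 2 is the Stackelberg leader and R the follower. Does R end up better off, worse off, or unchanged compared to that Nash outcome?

better off

Work backward from R's decision.
- c1: BR = C, leader payoff 1.
- c2: BR = C, leader payoff 9.
- c3: BR = D, leader payoff 12.
Among 1, 9, 12, the best is 12 at c3. Subgame-perfect outcome: (D, c3) with payoffs (18, 12).
Now find the simultaneous Nash equilibrium.
R's best replies: c1→C; c2→C; c3→D.
Player 2's best replies: A→c3; B→c1; C→c2; D→c2.
Only (C, c2) has each player best-responding; Nash payoffs (16, 9).
R earns 18 sequentially versus 16 at the Nash outcome: better off.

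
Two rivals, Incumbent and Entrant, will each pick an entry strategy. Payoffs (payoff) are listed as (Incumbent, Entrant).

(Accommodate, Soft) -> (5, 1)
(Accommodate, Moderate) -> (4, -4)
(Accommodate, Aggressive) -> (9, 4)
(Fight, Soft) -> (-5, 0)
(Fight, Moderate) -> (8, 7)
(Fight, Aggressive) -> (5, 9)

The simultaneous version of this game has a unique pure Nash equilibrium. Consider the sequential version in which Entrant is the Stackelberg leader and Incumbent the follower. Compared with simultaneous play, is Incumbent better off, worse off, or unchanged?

Solve by backward induction (Entrant leads).
- Soft: BR = Accommodate, leader payoff 1.
- Moderate: BR = Fight, leader payoff 7.
- Aggressive: BR = Accommodate, leader payoff 4.
Among 1, 7, 4, the best is 7 at Moderate. Subgame-perfect outcome: (Fight, Moderate) with payoffs (8, 7).
For the simultaneous game, intersect best replies.
Incumbent's best replies: Soft→Accommodate; Moderate→Fight; Aggressive→Accommodate.
Entrant's best replies: Accommodate→Aggressive; Fight→Aggressive.
The unique mutual best reply is (Accommodate, Aggressive), giving (9, 4).
Incumbent earns 8 sequentially versus 9 at the Nash outcome: worse off.

worse off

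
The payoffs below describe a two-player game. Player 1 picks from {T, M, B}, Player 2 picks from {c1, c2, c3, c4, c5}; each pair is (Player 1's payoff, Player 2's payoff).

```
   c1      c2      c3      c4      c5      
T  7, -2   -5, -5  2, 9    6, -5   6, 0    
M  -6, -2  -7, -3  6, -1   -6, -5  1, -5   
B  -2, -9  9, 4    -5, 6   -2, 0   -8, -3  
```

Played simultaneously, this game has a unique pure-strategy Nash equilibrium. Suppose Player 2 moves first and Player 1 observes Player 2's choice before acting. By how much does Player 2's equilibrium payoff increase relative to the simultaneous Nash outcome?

Work backward from Player 1's decision.
- c1: Player 1 compares 7, -6, -2 and picks T; Player 2 would get -2.
- c2: Player 1 compares -5, -7, 9 and picks B; Player 2 would get 4.
- c3: Player 1 compares 2, 6, -5 and picks M; Player 2 would get -1.
- c4: Player 1 compares 6, -6, -2 and picks T; Player 2 would get -5.
- c5: Player 1 compares 6, 1, -8 and picks T; Player 2 would get 0.
Among -2, 4, -1, -5, 0, the best is 4 at c2. Subgame-perfect outcome: (B, c2) with payoffs (9, 4).
For the simultaneous game, intersect best replies.
Player 1's best replies: c1→T; c2→B; c3→M; c4→T; c5→T.
Player 2's best replies: T→c3; M→c3; B→c3.
Only (M, c3) has each player best-responding; Nash payoffs (6, -1).
Player 2's commitment gain: 4 − -1 = 5.

5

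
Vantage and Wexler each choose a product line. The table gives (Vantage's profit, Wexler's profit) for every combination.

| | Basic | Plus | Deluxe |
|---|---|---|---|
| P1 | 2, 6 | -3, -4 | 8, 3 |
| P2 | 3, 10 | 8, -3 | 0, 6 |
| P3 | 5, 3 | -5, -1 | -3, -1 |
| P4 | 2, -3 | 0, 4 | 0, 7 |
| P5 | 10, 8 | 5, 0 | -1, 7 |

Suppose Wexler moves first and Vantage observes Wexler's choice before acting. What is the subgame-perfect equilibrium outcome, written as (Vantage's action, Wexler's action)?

(P5, Basic)

Vantage best-responds to each possible Wexler move:
- Basic → Vantage plays P5 (best of 2, 3, 5, 2, 10); Wexler gets 8.
- Plus → Vantage plays P2 (best of -3, 8, -5, 0, 5); Wexler gets -3.
- Deluxe → Vantage plays P1 (best of 8, 0, -3, 0, -1); Wexler gets 3.
Maximizing over 8, -3, 3, Wexler chooses Basic. Subgame-perfect outcome: (P5, Basic) with payoffs (10, 8).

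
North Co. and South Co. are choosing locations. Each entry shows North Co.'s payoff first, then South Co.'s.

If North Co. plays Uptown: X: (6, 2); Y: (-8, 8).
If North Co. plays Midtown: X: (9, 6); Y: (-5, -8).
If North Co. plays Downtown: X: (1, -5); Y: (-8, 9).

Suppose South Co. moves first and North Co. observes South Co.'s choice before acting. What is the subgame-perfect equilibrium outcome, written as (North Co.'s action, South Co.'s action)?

(Midtown, X)

Solve by backward induction (South Co. leads).
- X: BR = Midtown, leader payoff 6.
- Y: BR = Midtown, leader payoff -8.
Maximizing over 6, -8, South Co. chooses X. Subgame-perfect outcome: (Midtown, X) with payoffs (9, 6).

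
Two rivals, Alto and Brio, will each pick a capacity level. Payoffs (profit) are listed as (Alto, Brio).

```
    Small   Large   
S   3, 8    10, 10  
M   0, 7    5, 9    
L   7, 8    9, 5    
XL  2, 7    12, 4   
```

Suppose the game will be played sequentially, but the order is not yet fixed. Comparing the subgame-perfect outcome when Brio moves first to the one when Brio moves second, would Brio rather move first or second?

If Alto leads: Brio's best replies are S→Large, M→Large, L→Small, XL→Small; Alto's induced payoffs 10, 5, 7, 2; outcome (S, Large), payoffs (10, 10).
If Brio leads: Alto's best replies are Small→L, Large→XL; Brio's induced payoffs 8, 4; outcome (L, Small), payoffs (7, 8).
Brio gets 8 moving first and 10 moving second, so Brio prefers to move second.

second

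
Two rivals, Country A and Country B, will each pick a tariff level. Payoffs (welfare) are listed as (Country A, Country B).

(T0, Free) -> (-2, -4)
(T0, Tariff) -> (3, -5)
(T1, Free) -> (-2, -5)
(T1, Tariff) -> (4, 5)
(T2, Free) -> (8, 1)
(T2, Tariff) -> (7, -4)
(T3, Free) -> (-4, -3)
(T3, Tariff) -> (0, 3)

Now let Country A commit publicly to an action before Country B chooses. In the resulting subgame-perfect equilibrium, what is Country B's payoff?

Country B best-responds to each possible Country A move:
- T0 → Country B plays Free (best of -4, -5); Country A gets -2.
- T1 → Country B plays Tariff (best of -5, 5); Country A gets 4.
- T2 → Country B plays Free (best of 1, -4); Country A gets 8.
- T3 → Country B plays Tariff (best of -3, 3); Country A gets 0.
Among -2, 4, 8, 0, the best is 8 at T2. Subgame-perfect outcome: (T2, Free) with payoffs (8, 1).

1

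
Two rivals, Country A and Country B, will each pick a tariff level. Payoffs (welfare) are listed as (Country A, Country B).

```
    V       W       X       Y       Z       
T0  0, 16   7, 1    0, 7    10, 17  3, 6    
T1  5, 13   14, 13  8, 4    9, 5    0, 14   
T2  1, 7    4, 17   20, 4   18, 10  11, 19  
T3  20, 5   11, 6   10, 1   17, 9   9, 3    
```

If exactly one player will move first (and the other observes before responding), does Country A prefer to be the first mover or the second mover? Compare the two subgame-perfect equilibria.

first

If Country A leads: Country B's best replies are T0→Y, T1→Z, T2→Z, T3→Y; Country A's induced payoffs 10, 0, 11, 17; outcome (T3, Y), payoffs (17, 9).
If Country B leads: Country A's best replies are V→T3, W→T1, X→T2, Y→T2, Z→T2; Country B's induced payoffs 5, 13, 4, 10, 19; outcome (T2, Z), payoffs (11, 19).
Country A gets 17 moving first and 11 moving second, so Country A prefers to move first.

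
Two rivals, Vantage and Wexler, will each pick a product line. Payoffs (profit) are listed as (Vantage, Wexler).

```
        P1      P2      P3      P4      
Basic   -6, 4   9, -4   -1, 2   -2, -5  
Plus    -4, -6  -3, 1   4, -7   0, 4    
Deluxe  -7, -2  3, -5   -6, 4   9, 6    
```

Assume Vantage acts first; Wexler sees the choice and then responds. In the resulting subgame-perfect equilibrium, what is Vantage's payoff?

Wexler best-responds to each possible Vantage move:
- Basic: BR = P1, leader payoff -6.
- Plus: BR = P4, leader payoff 0.
- Deluxe: BR = P4, leader payoff 9.
Vantage's induced payoffs are -6, 0, 9, so Vantage commits to Deluxe. Subgame-perfect outcome: (Deluxe, P4) with payoffs (9, 6).

9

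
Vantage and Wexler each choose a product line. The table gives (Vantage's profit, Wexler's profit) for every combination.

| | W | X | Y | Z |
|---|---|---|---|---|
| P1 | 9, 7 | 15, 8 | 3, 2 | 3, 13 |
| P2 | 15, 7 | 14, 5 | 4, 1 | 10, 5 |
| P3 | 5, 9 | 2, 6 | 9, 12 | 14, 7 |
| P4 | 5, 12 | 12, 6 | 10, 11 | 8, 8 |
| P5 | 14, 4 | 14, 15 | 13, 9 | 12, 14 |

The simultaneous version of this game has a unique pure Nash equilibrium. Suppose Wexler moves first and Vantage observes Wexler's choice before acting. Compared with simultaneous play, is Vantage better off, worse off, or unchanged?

worse off

Work backward from Vantage's decision.
- W → Vantage plays P2 (best of 9, 15, 5, 5, 14); Wexler gets 7.
- X → Vantage plays P1 (best of 15, 14, 2, 12, 14); Wexler gets 8.
- Y → Vantage plays P5 (best of 3, 4, 9, 10, 13); Wexler gets 9.
- Z → Vantage plays P3 (best of 3, 10, 14, 8, 12); Wexler gets 7.
Maximizing over 7, 8, 9, 7, Wexler chooses Y. Subgame-perfect outcome: (P5, Y) with payoffs (13, 9).
Now find the simultaneous Nash equilibrium.
Vantage's best replies: W→P2; X→P1; Y→P5; Z→P3.
Wexler's best replies: P1→Z; P2→W; P3→Y; P4→W; P5→X.
The unique mutual best reply is (P2, W), giving (15, 7).
Vantage earns 13 sequentially versus 15 at the Nash outcome: worse off.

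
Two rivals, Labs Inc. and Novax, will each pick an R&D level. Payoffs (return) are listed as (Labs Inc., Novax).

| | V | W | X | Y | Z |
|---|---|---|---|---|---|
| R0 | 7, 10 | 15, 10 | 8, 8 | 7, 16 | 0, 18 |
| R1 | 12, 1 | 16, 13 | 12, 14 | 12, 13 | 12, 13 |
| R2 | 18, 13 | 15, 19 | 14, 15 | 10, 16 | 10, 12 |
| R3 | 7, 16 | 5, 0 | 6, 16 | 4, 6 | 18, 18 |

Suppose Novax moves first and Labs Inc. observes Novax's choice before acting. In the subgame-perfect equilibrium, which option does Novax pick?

Solve by backward induction (Novax leads).
- V: BR = R2, leader payoff 13.
- W: BR = R1, leader payoff 13.
- X: BR = R2, leader payoff 15.
- Y: BR = R1, leader payoff 13.
- Z: BR = R3, leader payoff 18.
Novax's induced payoffs are 13, 13, 15, 13, 18, so Novax commits to Z. Subgame-perfect outcome: (R3, Z) with payoffs (18, 18).

Z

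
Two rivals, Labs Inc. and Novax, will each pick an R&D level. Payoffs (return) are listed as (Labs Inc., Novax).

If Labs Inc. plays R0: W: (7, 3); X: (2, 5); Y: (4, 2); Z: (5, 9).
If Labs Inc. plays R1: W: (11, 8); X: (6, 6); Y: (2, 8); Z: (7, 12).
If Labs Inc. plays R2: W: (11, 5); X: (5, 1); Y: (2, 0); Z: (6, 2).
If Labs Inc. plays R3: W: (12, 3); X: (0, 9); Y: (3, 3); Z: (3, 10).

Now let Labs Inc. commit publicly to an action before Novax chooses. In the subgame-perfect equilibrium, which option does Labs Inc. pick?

Solve by backward induction (Labs Inc. leads).
- R0: Novax compares 3, 5, 2, 9 and picks Z; Labs Inc. would get 5.
- R1: Novax compares 8, 6, 8, 12 and picks Z; Labs Inc. would get 7.
- R2: Novax compares 5, 1, 0, 2 and picks W; Labs Inc. would get 11.
- R3: Novax compares 3, 9, 3, 10 and picks Z; Labs Inc. would get 3.
Labs Inc.'s induced payoffs are 5, 7, 11, 3, so Labs Inc. commits to R2. Subgame-perfect outcome: (R2, W) with payoffs (11, 5).

R2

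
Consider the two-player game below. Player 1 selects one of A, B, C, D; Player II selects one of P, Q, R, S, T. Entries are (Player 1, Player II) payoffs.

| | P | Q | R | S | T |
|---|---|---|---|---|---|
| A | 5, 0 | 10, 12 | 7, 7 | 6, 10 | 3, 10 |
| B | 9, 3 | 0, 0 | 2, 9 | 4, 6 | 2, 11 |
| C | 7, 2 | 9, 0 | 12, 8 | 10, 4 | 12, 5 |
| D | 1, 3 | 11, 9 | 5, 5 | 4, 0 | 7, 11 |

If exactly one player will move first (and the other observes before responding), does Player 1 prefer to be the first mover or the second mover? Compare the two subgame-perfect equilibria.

first

If Player 1 leads: Player II's best replies are A→Q, B→T, C→R, D→T; Player 1's induced payoffs 10, 2, 12, 7; outcome (C, R), payoffs (12, 8).
If Player II leads: Player 1's best replies are P→B, Q→D, R→C, S→C, T→C; Player II's induced payoffs 3, 9, 8, 4, 5; outcome (D, Q), payoffs (11, 9).
Player 1 gets 12 moving first and 11 moving second, so Player 1 prefers to move first.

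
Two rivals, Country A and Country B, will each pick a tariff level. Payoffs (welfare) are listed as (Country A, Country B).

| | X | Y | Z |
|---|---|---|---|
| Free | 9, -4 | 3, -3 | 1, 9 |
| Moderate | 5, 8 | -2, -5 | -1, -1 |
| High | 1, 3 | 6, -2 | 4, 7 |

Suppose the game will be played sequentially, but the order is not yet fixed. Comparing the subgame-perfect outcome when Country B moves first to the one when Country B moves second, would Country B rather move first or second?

If Country A leads: Country B's best replies are Free→Z, Moderate→X, High→Z; Country A's induced payoffs 1, 5, 4; outcome (Moderate, X), payoffs (5, 8).
If Country B leads: Country A's best replies are X→Free, Y→High, Z→High; Country B's induced payoffs -4, -2, 7; outcome (High, Z), payoffs (4, 7).
Country B gets 7 moving first and 8 moving second, so Country B prefers to move second.

second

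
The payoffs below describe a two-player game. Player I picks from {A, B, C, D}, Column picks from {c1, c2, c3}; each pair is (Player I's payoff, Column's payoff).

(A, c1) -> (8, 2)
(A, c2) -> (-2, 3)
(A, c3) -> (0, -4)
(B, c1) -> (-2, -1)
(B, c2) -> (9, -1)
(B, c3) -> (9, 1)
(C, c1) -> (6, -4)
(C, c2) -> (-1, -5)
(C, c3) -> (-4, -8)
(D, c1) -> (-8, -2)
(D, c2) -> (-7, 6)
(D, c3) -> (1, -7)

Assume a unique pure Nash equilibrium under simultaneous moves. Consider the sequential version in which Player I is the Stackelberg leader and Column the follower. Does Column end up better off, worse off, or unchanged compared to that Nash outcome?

unchanged

Solve by backward induction (Player I leads).
- A: BR = c2, leader payoff -2.
- B: BR = c3, leader payoff 9.
- C: BR = c1, leader payoff 6.
- D: BR = c2, leader payoff -7.
Player I's induced payoffs are -2, 9, 6, -7, so Player I commits to B. Subgame-perfect outcome: (B, c3) with payoffs (9, 1).
Now find the simultaneous Nash equilibrium.
Player I's best replies: c1→A; c2→B; c3→B.
Column's best replies: A→c2; B→c3; C→c1; D→c2.
Only (B, c3) has each player best-responding; Nash payoffs (9, 1).
Column earns 1 sequentially versus 1 at the Nash outcome: unchanged.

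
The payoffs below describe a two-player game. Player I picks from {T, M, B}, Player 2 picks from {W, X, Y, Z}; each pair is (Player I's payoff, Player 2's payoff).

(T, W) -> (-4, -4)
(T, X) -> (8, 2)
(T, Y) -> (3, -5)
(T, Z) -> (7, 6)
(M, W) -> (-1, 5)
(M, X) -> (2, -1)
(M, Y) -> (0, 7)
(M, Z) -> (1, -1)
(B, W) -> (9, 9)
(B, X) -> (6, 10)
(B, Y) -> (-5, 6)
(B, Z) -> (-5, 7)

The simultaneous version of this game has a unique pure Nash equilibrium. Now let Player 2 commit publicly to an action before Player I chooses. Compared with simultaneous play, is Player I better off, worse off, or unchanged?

Work backward from Player I's decision.
- W → Player I plays B (best of -4, -1, 9); Player 2 gets 9.
- X → Player I plays T (best of 8, 2, 6); Player 2 gets 2.
- Y → Player I plays T (best of 3, 0, -5); Player 2 gets -5.
- Z → Player I plays T (best of 7, 1, -5); Player 2 gets 6.
Player 2's induced payoffs are 9, 2, -5, 6, so Player 2 commits to W. Subgame-perfect outcome: (B, W) with payoffs (9, 9).
For the simultaneous game, intersect best replies.
Player I's best replies: W→B; X→T; Y→T; Z→T.
Player 2's best replies: T→Z; M→Y; B→X.
Only (T, Z) has each player best-responding; Nash payoffs (7, 6).
Player I earns 9 sequentially versus 7 at the Nash outcome: better off.

better off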